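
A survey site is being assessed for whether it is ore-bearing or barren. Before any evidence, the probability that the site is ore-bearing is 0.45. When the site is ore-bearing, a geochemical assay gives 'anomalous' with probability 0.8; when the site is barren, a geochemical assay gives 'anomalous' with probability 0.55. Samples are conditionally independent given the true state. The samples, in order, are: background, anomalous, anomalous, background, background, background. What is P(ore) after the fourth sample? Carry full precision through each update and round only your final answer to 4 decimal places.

Apply Bayes' rule sequentially, carrying P(ore) forward.
After 'background': P(ore) = 0.2·0.4500 / (0.2·0.4500 + 0.45·0.5500) ≈ 0.2667
After 'anomalous': P(ore) = 0.8·0.2667 / (0.8·0.2667 + 0.55·0.7333) ≈ 0.3459
After 'anomalous': P(ore) = 0.8·0.3459 / (0.8·0.3459 + 0.55·0.6541) ≈ 0.4348
After 'background': P(ore) = 0.2·0.4348 / (0.2·0.4348 + 0.45·0.5652) ≈ 0.2548

0.2548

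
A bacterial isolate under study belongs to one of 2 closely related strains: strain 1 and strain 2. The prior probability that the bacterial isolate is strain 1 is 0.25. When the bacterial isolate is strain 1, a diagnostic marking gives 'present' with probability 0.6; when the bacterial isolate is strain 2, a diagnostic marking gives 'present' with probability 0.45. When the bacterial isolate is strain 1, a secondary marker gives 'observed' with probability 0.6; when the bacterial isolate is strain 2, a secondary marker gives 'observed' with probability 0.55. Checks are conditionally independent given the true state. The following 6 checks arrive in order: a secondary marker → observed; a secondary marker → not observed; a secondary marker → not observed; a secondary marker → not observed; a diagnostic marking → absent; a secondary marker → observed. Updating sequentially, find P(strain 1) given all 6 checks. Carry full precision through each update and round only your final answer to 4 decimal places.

0.1685

After a secondary marker='observed': P(strain 1) = 0.6·0.2500 / (0.6·0.2500 + 0.55·0.7500) ≈ 0.2667
After a secondary marker='not observed': P(strain 1) = 0.4·0.2667 / (0.4·0.2667 + 0.45·0.7333) ≈ 0.2443
After a secondary marker='not observed': P(strain 1) = 0.4·0.2443 / (0.4·0.2443 + 0.45·0.7557) ≈ 0.2232
After a secondary marker='not observed': P(strain 1) = 0.4·0.2232 / (0.4·0.2232 + 0.45·0.7768) ≈ 0.2034
After a diagnostic marking='absent': P(strain 1) = 0.4·0.2034 / (0.4·0.2034 + 0.55·0.7966) ≈ 0.1566
After a secondary marker='observed': P(strain 1) = 0.6·0.1566 / (0.6·0.1566 + 0.55·0.8434) ≈ 0.1685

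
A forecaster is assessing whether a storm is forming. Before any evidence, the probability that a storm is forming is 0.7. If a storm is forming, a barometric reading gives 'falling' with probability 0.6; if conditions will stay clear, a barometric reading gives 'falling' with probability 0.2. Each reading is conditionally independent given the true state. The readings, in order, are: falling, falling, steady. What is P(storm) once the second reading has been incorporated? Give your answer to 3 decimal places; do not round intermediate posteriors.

Each posterior becomes the prior for the next update.
After 'falling': P(storm) = 0.6·0.7000 / (0.6·0.7000 + 0.2·0.3000) ≈ 0.8750
After 'falling': P(storm) = 0.6·0.8750 / (0.6·0.8750 + 0.2·0.1250) ≈ 0.9545

0.955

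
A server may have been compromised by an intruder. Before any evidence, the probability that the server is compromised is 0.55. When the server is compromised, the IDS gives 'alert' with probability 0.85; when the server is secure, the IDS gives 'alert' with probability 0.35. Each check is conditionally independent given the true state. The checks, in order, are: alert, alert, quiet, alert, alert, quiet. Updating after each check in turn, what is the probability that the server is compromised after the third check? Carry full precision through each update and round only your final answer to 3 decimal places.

After 'alert': P(compromised) = 0.85·0.5500 / (0.85·0.5500 + 0.35·0.4500) ≈ 0.7480
After 'alert': P(compromised) = 0.85·0.7480 / (0.85·0.7480 + 0.35·0.2520) ≈ 0.8782
After 'quiet': P(compromised) = 0.15·0.8782 / (0.15·0.8782 + 0.65·0.1218) ≈ 0.6246

0.625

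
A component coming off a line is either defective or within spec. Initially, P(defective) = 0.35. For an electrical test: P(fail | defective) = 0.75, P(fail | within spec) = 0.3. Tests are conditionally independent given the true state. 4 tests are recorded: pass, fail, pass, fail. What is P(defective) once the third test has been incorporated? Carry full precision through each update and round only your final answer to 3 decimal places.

After 'pass': P(defective) = 0.25·0.3500 / (0.25·0.3500 + 0.7·0.6500) ≈ 0.1613
After 'fail': P(defective) = 0.75·0.1613 / (0.75·0.1613 + 0.3·0.8387) ≈ 0.3247
After 'pass': P(defective) = 0.25·0.3247 / (0.25·0.3247 + 0.7·0.6753) ≈ 0.1465

0.147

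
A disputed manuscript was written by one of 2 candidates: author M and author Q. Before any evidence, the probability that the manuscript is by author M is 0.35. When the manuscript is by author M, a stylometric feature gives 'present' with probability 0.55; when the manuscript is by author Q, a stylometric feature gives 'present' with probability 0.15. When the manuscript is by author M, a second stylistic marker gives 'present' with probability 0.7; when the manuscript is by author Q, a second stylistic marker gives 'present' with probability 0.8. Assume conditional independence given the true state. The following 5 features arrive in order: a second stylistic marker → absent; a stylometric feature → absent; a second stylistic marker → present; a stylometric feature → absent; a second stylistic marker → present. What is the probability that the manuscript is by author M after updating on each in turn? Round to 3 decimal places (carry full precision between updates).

After a second stylistic marker='absent': P(author M) = 0.3·0.3500 / (0.3·0.3500 + 0.2·0.6500) ≈ 0.4468
After a stylometric feature='absent': P(author M) = 0.45·0.4468 / (0.45·0.4468 + 0.85·0.5532) ≈ 0.2995
After a second stylistic marker='present': P(author M) = 0.7·0.2995 / (0.7·0.2995 + 0.8·0.7005) ≈ 0.2723
After a stylometric feature='absent': P(author M) = 0.45·0.2723 / (0.45·0.2723 + 0.85·0.7277) ≈ 0.1653
After a second stylistic marker='present': P(author M) = 0.7·0.1653 / (0.7·0.1653 + 0.8·0.8347) ≈ 0.1477

0.148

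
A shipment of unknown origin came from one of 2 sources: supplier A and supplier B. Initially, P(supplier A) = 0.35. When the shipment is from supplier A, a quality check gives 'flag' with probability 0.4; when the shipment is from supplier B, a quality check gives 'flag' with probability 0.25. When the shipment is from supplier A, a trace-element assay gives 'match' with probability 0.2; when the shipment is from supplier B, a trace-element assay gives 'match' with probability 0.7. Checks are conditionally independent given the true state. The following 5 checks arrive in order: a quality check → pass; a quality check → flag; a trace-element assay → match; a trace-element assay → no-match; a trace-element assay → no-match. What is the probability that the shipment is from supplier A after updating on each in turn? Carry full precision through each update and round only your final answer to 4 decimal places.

After a quality check='pass': P(supplier A) = 0.6·0.3500 / (0.6·0.3500 + 0.75·0.6500) ≈ 0.3011
After a quality check='flag': P(supplier A) = 0.4·0.3011 / (0.4·0.3011 + 0.25·0.6989) ≈ 0.4080
After a trace-element assay='match': P(supplier A) = 0.2·0.4080 / (0.2·0.4080 + 0.7·0.5920) ≈ 0.1645
After a trace-element assay='no-match': P(supplier A) = 0.8·0.1645 / (0.8·0.1645 + 0.3·0.8355) ≈ 0.3443
After a trace-element assay='no-match': P(supplier A) = 0.8·0.3443 / (0.8·0.3443 + 0.3·0.6557) ≈ 0.5834

0.5834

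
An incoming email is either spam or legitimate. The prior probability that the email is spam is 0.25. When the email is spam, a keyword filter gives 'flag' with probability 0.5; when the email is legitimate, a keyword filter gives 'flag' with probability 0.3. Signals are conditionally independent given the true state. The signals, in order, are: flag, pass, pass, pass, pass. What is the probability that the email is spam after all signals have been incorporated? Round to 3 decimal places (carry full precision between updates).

After 'flag': P(spam) = 0.5·0.2500 / (0.5·0.2500 + 0.3·0.7500) ≈ 0.3571
After 'pass': P(spam) = 0.5·0.3571 / (0.5·0.3571 + 0.7·0.6429) ≈ 0.2841
After 'pass': P(spam) = 0.5·0.2841 / (0.5·0.2841 + 0.7·0.7159) ≈ 0.2208
After 'pass': P(spam) = 0.5·0.2208 / (0.5·0.2208 + 0.7·0.7792) ≈ 0.1684
After 'pass': P(spam) = 0.5·0.1684 / (0.5·0.1684 + 0.7·0.8316) ≈ 0.1263

0.126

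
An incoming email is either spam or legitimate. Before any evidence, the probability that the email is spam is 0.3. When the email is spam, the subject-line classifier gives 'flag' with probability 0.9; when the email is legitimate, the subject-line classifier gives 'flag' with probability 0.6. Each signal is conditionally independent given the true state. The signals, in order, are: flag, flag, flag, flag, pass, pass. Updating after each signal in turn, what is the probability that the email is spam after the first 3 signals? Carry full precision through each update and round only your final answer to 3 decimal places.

Each posterior becomes the prior for the next update.
After 'flag': P(spam) = 0.9·0.3000 / (0.9·0.3000 + 0.6·0.7000) ≈ 0.3913
After 'flag': P(spam) = 0.9·0.3913 / (0.9·0.3913 + 0.6·0.6087) ≈ 0.4909
After 'flag': P(spam) = 0.9·0.4909 / (0.9·0.4909 + 0.6·0.5091) ≈ 0.5912

0.591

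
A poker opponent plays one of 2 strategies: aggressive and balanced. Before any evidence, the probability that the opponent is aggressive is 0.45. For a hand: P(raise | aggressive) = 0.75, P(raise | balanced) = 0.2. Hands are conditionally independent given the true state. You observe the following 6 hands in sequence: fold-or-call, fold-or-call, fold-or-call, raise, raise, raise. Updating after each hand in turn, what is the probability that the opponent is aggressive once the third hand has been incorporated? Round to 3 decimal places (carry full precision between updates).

After 'fold-or-call': P(aggressive) = 0.25·0.4500 / (0.25·0.4500 + 0.8·0.5500) ≈ 0.2036
After 'fold-or-call': P(aggressive) = 0.25·0.2036 / (0.25·0.2036 + 0.8·0.7964) ≈ 0.0740
After 'fold-or-call': P(aggressive) = 0.25·0.0740 / (0.25·0.0740 + 0.8·0.9260) ≈ 0.0244

0.024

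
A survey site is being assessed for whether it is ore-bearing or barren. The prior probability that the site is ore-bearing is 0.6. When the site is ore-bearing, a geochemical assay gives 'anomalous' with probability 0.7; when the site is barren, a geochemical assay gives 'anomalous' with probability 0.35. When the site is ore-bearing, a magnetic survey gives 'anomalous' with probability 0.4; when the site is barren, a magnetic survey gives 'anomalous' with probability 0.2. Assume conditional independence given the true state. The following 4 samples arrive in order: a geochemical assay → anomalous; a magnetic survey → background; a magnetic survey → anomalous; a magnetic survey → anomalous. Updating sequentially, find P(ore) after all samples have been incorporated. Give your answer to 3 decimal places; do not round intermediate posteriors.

After a geochemical assay='anomalous': P(ore) = 0.7·0.6000 / (0.7·0.6000 + 0.35·0.4000) ≈ 0.7500
After a magnetic survey='background': P(ore) = 0.6·0.7500 / (0.6·0.7500 + 0.8·0.2500) ≈ 0.6923
After a magnetic survey='anomalous': P(ore) = 0.4·0.6923 / (0.4·0.6923 + 0.2·0.3077) ≈ 0.8182
After a magnetic survey='anomalous': P(ore) = 0.4·0.8182 / (0.4·0.8182 + 0.2·0.1818) ≈ 0.9000

0.900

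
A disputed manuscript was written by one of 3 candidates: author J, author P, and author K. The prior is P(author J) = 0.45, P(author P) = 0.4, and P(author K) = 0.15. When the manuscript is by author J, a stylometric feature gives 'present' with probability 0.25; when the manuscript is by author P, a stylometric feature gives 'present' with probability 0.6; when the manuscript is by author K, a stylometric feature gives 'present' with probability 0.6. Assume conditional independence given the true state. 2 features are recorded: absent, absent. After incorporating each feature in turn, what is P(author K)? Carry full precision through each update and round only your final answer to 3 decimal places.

After 'absent': normaliser = 0.75·0.4500 + 0.4·0.4000 + 0.4·0.1500; P(author J) ≈ 0.6054, P(author P) ≈ 0.2870, P(author K) ≈ 0.1076
After 'absent': normaliser = 0.75·0.6054 + 0.4·0.2870 + 0.4·0.1076; P(author J) ≈ 0.7420, P(author P) ≈ 0.1876, P(author K) ≈ 0.0704

0.070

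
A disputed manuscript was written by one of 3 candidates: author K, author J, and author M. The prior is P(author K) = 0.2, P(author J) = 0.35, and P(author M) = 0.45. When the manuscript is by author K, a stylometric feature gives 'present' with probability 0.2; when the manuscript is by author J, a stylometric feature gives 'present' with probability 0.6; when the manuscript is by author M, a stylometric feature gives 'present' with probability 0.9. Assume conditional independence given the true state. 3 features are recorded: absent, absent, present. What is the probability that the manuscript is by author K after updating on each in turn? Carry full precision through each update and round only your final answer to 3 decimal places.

After 'absent': normaliser = 0.8·0.2000 + 0.4·0.3500 + 0.1·0.4500; P(author K) ≈ 0.4638, P(author J) ≈ 0.4058, P(author M) ≈ 0.1304
After 'absent': normaliser = 0.8·0.4638 + 0.4·0.4058 + 0.1·0.1304; P(author K) ≈ 0.6790, P(author J) ≈ 0.2971, P(author M) ≈ 0.0239
After 'present': normaliser = 0.2·0.6790 + 0.6·0.2971 + 0.9·0.0239; P(author K) ≈ 0.4047, P(author J) ≈ 0.5312, P(author M) ≈ 0.0640

0.405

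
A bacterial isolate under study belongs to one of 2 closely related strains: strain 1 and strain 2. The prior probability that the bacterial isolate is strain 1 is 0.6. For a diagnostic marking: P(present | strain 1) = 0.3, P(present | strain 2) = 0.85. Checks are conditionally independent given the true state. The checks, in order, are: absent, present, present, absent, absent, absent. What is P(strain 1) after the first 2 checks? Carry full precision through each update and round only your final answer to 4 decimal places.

0.7119

Each posterior becomes the prior for the next update.
After 'absent': P(strain 1) = 0.7·0.6000 / (0.7·0.6000 + 0.15·0.4000) ≈ 0.8750
After 'present': P(strain 1) = 0.3·0.8750 / (0.3·0.8750 + 0.85·0.1250) ≈ 0.7119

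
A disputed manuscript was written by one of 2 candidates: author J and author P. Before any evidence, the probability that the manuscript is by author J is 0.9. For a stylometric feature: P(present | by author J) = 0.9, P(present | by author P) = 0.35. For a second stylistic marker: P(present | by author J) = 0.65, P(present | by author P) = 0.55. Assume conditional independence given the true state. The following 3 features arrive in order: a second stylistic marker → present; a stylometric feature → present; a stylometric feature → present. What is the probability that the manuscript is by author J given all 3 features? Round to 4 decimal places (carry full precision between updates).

0.9860

After a second stylistic marker='present': P(author J) = 0.65·0.9000 / (0.65·0.9000 + 0.55·0.1000) ≈ 0.9141
After a stylometric feature='present': P(author J) = 0.9·0.9141 / (0.9·0.9141 + 0.35·0.0859) ≈ 0.9647
After a stylometric feature='present': P(author J) = 0.9·0.9647 / (0.9·0.9647 + 0.35·0.0353) ≈ 0.9860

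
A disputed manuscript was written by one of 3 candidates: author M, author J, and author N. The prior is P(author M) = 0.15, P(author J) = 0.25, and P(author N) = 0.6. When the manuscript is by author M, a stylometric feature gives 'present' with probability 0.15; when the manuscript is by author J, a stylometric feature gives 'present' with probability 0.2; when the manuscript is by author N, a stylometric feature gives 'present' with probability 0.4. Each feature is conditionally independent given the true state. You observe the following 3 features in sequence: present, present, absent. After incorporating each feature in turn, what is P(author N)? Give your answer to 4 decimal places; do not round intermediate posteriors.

After 'present': normaliser = 0.15·0.1500 + 0.2·0.2500 + 0.4·0.6000; P(author M) ≈ 0.0720, P(author J) ≈ 0.1600, P(author N) ≈ 0.7680
After 'present': normaliser = 0.15·0.0720 + 0.2·0.1600 + 0.4·0.7680; P(author M) ≈ 0.0309, P(author J) ≈ 0.0914, P(author N) ≈ 0.8777
After 'absent': normaliser = 0.85·0.0309 + 0.8·0.0914 + 0.6·0.8777; P(author M) ≈ 0.0419, P(author J) ≈ 0.1168, P(author N) ≈ 0.8413

0.8413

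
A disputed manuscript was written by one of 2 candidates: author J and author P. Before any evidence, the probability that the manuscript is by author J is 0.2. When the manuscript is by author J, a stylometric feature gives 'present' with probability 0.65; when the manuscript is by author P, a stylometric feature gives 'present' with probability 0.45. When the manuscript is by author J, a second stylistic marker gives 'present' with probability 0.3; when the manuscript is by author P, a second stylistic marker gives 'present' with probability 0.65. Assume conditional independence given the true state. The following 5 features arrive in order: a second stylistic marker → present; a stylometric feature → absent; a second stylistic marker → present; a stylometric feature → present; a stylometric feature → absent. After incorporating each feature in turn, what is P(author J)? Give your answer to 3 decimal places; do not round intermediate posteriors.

After a second stylistic marker='present': P(author J) = 0.3·0.2000 / (0.3·0.2000 + 0.65·0.8000) ≈ 0.1034
After a stylometric feature='absent': P(author J) = 0.35·0.1034 / (0.35·0.1034 + 0.55·0.8966) ≈ 0.0684
After a second stylistic marker='present': P(author J) = 0.3·0.0684 / (0.3·0.0684 + 0.65·0.9316) ≈ 0.0328
After a stylometric feature='present': P(author J) = 0.65·0.0328 / (0.65·0.0328 + 0.45·0.9672) ≈ 0.0467
After a stylometric feature='absent': P(author J) = 0.35·0.0467 / (0.35·0.0467 + 0.55·0.9533) ≈ 0.0302

0.030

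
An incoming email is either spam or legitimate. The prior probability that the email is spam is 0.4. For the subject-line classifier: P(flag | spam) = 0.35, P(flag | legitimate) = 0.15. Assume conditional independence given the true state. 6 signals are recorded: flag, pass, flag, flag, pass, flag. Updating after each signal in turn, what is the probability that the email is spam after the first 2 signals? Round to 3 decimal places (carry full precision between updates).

After 'flag': P(spam) = 0.35·0.4000 / (0.35·0.4000 + 0.15·0.6000) ≈ 0.6087
After 'pass': P(spam) = 0.65·0.6087 / (0.65·0.6087 + 0.85·0.3913) ≈ 0.5433

0.543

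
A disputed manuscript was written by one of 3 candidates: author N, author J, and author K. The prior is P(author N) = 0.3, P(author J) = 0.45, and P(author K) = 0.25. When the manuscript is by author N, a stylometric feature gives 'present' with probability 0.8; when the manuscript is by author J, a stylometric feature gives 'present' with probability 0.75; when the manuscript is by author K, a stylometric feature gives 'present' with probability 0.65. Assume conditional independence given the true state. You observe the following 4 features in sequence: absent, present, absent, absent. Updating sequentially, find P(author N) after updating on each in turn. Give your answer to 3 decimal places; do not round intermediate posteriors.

0.136

After 'absent': normaliser = 0.2·0.3000 + 0.25·0.4500 + 0.35·0.2500; P(author N) ≈ 0.2308, P(author J) ≈ 0.4327, P(author K) ≈ 0.3365
After 'present': normaliser = 0.8·0.2308 + 0.75·0.4327 + 0.65·0.3365; P(author N) ≈ 0.2536, P(author J) ≈ 0.4458, P(author K) ≈ 0.3005
After 'absent': normaliser = 0.2·0.2536 + 0.25·0.4458 + 0.35·0.3005; P(author N) ≈ 0.1897, P(author J) ≈ 0.4169, P(author K) ≈ 0.3934
After 'absent': normaliser = 0.2·0.1897 + 0.25·0.4169 + 0.35·0.3934; P(author N) ≈ 0.1356, P(author J) ≈ 0.3724, P(author K) ≈ 0.4920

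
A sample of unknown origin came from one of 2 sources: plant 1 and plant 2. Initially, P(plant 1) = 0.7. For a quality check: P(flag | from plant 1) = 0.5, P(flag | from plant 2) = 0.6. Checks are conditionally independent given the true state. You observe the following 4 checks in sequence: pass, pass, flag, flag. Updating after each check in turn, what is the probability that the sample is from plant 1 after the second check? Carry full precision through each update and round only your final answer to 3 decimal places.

0.785

Each posterior becomes the prior for the next update.
After 'pass': P(plant 1) = 0.5·0.7000 / (0.5·0.7000 + 0.4·0.3000) ≈ 0.7447
After 'pass': P(plant 1) = 0.5·0.7447 / (0.5·0.7447 + 0.4·0.2553) ≈ 0.7848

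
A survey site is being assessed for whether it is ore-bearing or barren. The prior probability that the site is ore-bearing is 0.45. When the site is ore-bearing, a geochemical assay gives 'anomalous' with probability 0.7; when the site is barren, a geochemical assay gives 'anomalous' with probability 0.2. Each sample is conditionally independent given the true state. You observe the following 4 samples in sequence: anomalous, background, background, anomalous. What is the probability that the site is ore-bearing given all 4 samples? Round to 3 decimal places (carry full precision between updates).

Apply Bayes' rule sequentially, carrying P(ore) forward.
After 'anomalous': P(ore) = 0.7·0.4500 / (0.7·0.4500 + 0.2·0.5500) ≈ 0.7412
After 'background': P(ore) = 0.3·0.7412 / (0.3·0.7412 + 0.8·0.2588) ≈ 0.5178
After 'background': P(ore) = 0.3·0.5178 / (0.3·0.5178 + 0.8·0.4822) ≈ 0.2871
After 'anomalous': P(ore) = 0.7·0.2871 / (0.7·0.2871 + 0.2·0.7129) ≈ 0.5850

0.585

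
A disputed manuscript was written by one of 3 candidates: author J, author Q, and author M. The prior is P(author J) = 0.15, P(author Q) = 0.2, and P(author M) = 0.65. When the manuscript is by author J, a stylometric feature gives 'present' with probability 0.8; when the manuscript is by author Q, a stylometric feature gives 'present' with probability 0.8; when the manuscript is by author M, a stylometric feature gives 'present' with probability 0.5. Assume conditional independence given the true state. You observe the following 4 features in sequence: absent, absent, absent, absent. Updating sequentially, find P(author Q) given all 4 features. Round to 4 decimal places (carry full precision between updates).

Each posterior becomes the prior for the next update.
After 'absent': normaliser = 0.2·0.1500 + 0.2·0.2000 + 0.5·0.6500; P(author J) ≈ 0.0759, P(author Q) ≈ 0.1013, P(author M) ≈ 0.8228
After 'absent': normaliser = 0.2·0.0759 + 0.2·0.1013 + 0.5·0.8228; P(author J) ≈ 0.0340, P(author Q) ≈ 0.0453, P(author M) ≈ 0.9207
After 'absent': normaliser = 0.2·0.0340 + 0.2·0.0453 + 0.5·0.9207; P(author J) ≈ 0.0143, P(author Q) ≈ 0.0190, P(author M) ≈ 0.9667
After 'absent': normaliser = 0.2·0.0143 + 0.2·0.0190 + 0.5·0.9667; P(author J) ≈ 0.0058, P(author Q) ≈ 0.0078, P(author M) ≈ 0.9864

0.0078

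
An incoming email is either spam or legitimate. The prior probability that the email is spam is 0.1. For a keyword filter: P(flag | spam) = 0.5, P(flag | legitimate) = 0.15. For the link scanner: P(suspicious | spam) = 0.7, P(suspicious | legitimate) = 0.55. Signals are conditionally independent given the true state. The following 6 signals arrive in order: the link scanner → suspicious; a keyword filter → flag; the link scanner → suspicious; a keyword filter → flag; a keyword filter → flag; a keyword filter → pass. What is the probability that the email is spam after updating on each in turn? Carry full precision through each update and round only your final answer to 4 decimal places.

0.7968

After the link scanner='suspicious': P(spam) = 0.7·0.1000 / (0.7·0.1000 + 0.55·0.9000) ≈ 0.1239
After a keyword filter='flag': P(spam) = 0.5·0.1239 / (0.5·0.1239 + 0.15·0.8761) ≈ 0.3204
After the link scanner='suspicious': P(spam) = 0.7·0.3204 / (0.7·0.3204 + 0.55·0.6796) ≈ 0.3750
After a keyword filter='flag': P(spam) = 0.5·0.3750 / (0.5·0.3750 + 0.15·0.6250) ≈ 0.6666
After a keyword filter='flag': P(spam) = 0.5·0.6666 / (0.5·0.6666 + 0.15·0.3334) ≈ 0.8696
After a keyword filter='pass': P(spam) = 0.5·0.8696 / (0.5·0.8696 + 0.85·0.1304) ≈ 0.7968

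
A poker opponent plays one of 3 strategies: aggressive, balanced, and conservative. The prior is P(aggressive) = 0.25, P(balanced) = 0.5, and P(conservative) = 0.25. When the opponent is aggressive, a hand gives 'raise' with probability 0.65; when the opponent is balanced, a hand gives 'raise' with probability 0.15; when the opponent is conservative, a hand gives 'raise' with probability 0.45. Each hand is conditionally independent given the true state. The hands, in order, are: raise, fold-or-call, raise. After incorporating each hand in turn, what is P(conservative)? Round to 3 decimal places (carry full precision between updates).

0.374

Apply Bayes' rule sequentially, carrying P(conservative) forward.
After 'raise': normaliser = 0.65·0.2500 + 0.15·0.5000 + 0.45·0.2500; P(aggressive) ≈ 0.4643, P(balanced) ≈ 0.2143, P(conservative) ≈ 0.3214
After 'fold-or-call': normaliser = 0.35·0.4643 + 0.85·0.2143 + 0.55·0.3214; P(aggressive) ≈ 0.3116, P(balanced) ≈ 0.3493, P(conservative) ≈ 0.3390
After 'raise': normaliser = 0.65·0.3116 + 0.15·0.3493 + 0.45·0.3390; P(aggressive) ≈ 0.4971, P(balanced) ≈ 0.1286, P(conservative) ≈ 0.3744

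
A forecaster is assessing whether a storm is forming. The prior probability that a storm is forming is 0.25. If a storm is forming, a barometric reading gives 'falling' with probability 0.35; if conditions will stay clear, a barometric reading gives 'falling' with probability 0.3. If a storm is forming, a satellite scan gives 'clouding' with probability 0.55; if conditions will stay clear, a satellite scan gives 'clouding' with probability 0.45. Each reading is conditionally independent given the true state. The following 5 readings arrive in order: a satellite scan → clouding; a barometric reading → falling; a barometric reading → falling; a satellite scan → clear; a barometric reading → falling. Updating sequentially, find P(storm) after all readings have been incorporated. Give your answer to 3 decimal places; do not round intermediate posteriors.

Each posterior becomes the prior for the next update.
After a satellite scan='clouding': P(storm) = 0.55·0.2500 / (0.55·0.2500 + 0.45·0.7500) ≈ 0.2895
After a barometric reading='falling': P(storm) = 0.35·0.2895 / (0.35·0.2895 + 0.3·0.7105) ≈ 0.3222
After a barometric reading='falling': P(storm) = 0.35·0.3222 / (0.35·0.3222 + 0.3·0.6778) ≈ 0.3567
After a satellite scan='clear': P(storm) = 0.45·0.3567 / (0.45·0.3567 + 0.55·0.6433) ≈ 0.3121
After a barometric reading='falling': P(storm) = 0.35·0.3121 / (0.35·0.3121 + 0.3·0.6879) ≈ 0.3461

0.346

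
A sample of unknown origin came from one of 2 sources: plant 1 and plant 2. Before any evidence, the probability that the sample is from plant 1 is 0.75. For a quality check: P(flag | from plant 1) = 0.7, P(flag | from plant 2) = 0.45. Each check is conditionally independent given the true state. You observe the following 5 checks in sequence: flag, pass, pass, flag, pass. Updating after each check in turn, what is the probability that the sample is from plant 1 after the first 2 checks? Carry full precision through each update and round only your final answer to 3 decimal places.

0.718

After 'flag': P(plant 1) = 0.7·0.7500 / (0.7·0.7500 + 0.45·0.2500) ≈ 0.8235
After 'pass': P(plant 1) = 0.3·0.8235 / (0.3·0.8235 + 0.55·0.1765) ≈ 0.7179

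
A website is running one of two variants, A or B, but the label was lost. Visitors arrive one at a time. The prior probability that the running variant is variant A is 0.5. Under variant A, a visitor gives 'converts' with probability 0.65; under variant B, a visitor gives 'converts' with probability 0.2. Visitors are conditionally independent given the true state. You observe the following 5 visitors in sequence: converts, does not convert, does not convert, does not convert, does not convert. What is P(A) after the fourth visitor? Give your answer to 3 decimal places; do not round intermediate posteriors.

0.214

Apply Bayes' rule sequentially, carrying P(A) forward.
After 'converts': P(A) = 0.65·0.5000 / (0.65·0.5000 + 0.2·0.5000) ≈ 0.7647
After 'does not convert': P(A) = 0.35·0.7647 / (0.35·0.7647 + 0.8·0.2353) ≈ 0.5871
After 'does not convert': P(A) = 0.35·0.5871 / (0.35·0.5871 + 0.8·0.4129) ≈ 0.3835
After 'does not convert': P(A) = 0.35·0.3835 / (0.35·0.3835 + 0.8·0.6165) ≈ 0.2139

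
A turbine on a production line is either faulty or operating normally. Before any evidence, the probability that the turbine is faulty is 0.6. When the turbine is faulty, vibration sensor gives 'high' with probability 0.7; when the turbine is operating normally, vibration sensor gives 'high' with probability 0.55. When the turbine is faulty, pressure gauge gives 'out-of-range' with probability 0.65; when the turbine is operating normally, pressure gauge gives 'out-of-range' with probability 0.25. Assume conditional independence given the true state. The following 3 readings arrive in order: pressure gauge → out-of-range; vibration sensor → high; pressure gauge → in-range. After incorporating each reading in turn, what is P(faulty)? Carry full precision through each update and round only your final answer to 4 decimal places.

Apply Bayes' rule sequentially, carrying P(faulty) forward.
After pressure gauge='out-of-range': P(faulty) = 0.65·0.6000 / (0.65·0.6000 + 0.25·0.4000) ≈ 0.7959
After vibration sensor='high': P(faulty) = 0.7·0.7959 / (0.7·0.7959 + 0.55·0.2041) ≈ 0.8323
After pressure gauge='in-range': P(faulty) = 0.35·0.8323 / (0.35·0.8323 + 0.75·0.1677) ≈ 0.6985

0.6985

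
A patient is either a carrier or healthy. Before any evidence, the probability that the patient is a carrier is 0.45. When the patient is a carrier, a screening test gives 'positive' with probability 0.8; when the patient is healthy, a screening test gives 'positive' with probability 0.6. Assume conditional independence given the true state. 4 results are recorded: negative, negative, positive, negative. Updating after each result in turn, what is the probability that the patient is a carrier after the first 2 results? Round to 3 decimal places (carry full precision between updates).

After 'negative': P(carrier) = 0.2·0.4500 / (0.2·0.4500 + 0.4·0.5500) ≈ 0.2903
After 'negative': P(carrier) = 0.2·0.2903 / (0.2·0.2903 + 0.4·0.7097) ≈ 0.1698

0.170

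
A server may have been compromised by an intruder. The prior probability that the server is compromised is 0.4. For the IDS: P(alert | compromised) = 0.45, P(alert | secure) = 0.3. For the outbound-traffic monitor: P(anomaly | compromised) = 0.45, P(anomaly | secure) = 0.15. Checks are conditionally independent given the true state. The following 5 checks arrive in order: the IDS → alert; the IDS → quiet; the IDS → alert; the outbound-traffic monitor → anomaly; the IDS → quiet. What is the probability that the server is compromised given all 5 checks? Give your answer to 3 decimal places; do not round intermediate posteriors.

0.735

Apply Bayes' rule sequentially, carrying P(compromised) forward.
After the IDS='alert': P(compromised) = 0.45·0.4000 / (0.45·0.4000 + 0.3·0.6000) ≈ 0.5000
After the IDS='quiet': P(compromised) = 0.55·0.5000 / (0.55·0.5000 + 0.7·0.5000) ≈ 0.4400
After the IDS='alert': P(compromised) = 0.45·0.4400 / (0.45·0.4400 + 0.3·0.5600) ≈ 0.5410
After the outbound-traffic monitor='anomaly': P(compromised) = 0.45·0.5410 / (0.45·0.5410 + 0.15·0.4590) ≈ 0.7795
After the IDS='quiet': P(compromised) = 0.55·0.7795 / (0.55·0.7795 + 0.7·0.2205) ≈ 0.7353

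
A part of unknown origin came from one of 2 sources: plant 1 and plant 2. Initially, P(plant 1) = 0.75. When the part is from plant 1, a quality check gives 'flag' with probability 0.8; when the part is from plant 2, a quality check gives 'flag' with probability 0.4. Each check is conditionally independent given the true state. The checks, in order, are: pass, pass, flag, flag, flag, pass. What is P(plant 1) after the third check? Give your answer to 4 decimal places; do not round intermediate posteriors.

After 'pass': P(plant 1) = 0.2·0.7500 / (0.2·0.7500 + 0.6·0.2500) ≈ 0.5000
After 'pass': P(plant 1) = 0.2·0.5000 / (0.2·0.5000 + 0.6·0.5000) ≈ 0.2500
After 'flag': P(plant 1) = 0.8·0.2500 / (0.8·0.2500 + 0.4·0.7500) ≈ 0.4000

0.4000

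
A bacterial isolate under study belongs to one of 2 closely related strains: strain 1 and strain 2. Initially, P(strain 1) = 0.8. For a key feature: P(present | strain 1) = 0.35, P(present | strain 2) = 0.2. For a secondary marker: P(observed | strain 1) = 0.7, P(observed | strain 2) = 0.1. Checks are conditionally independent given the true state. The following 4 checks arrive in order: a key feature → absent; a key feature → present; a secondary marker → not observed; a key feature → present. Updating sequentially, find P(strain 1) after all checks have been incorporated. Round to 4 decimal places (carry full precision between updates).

After a key feature='absent': P(strain 1) = 0.65·0.8000 / (0.65·0.8000 + 0.8·0.2000) ≈ 0.7647
After a key feature='present': P(strain 1) = 0.35·0.7647 / (0.35·0.7647 + 0.2·0.2353) ≈ 0.8505
After a secondary marker='not observed': P(strain 1) = 0.3·0.8505 / (0.3·0.8505 + 0.9·0.1495) ≈ 0.6547
After a key feature='present': P(strain 1) = 0.35·0.6547 / (0.35·0.6547 + 0.2·0.3453) ≈ 0.7684

0.7684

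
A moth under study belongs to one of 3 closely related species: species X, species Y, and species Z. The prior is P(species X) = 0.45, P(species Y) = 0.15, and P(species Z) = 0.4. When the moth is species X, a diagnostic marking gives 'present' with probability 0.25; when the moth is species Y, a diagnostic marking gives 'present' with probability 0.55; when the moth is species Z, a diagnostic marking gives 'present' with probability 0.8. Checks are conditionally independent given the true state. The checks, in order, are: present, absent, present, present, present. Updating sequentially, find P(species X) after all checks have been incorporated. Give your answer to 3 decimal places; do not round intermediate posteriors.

0.033

Apply Bayes' rule sequentially, carrying P(species X) forward.
After 'present': normaliser = 0.25·0.4500 + 0.55·0.1500 + 0.8·0.4000; P(species X) ≈ 0.2184, P(species Y) ≈ 0.1602, P(species Z) ≈ 0.6214
After 'absent': normaliser = 0.75·0.2184 + 0.45·0.1602 + 0.2·0.6214; P(species X) ≈ 0.4549, P(species Y) ≈ 0.2001, P(species Z) ≈ 0.3450
After 'present': normaliser = 0.25·0.4549 + 0.55·0.2001 + 0.8·0.3450; P(species X) ≈ 0.2275, P(species Y) ≈ 0.2202, P(species Z) ≈ 0.5522
After 'present': normaliser = 0.25·0.2275 + 0.55·0.2202 + 0.8·0.5522; P(species X) ≈ 0.0918, P(species Y) ≈ 0.1954, P(species Z) ≈ 0.7128
After 'present': normaliser = 0.25·0.0918 + 0.55·0.1954 + 0.8·0.7128; P(species X) ≈ 0.0327, P(species Y) ≈ 0.1534, P(species Z) ≈ 0.8138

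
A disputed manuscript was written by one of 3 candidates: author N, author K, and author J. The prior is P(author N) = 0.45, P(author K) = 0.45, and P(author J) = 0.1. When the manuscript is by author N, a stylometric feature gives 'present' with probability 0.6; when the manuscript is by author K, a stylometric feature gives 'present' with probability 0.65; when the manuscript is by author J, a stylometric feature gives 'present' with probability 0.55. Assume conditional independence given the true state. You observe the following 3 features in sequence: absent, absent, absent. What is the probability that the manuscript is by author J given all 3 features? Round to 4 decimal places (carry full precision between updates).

After 'absent': normaliser = 0.4·0.4500 + 0.35·0.4500 + 0.45·0.1000; P(author N) ≈ 0.4706, P(author K) ≈ 0.4118, P(author J) ≈ 0.1176
After 'absent': normaliser = 0.4·0.4706 + 0.35·0.4118 + 0.45·0.1176; P(author N) ≈ 0.4885, P(author K) ≈ 0.3740, P(author J) ≈ 0.1374
After 'absent': normaliser = 0.4·0.4885 + 0.35·0.3740 + 0.45·0.1374; P(author N) ≈ 0.5034, P(author K) ≈ 0.3373, P(author J) ≈ 0.1593

0.1593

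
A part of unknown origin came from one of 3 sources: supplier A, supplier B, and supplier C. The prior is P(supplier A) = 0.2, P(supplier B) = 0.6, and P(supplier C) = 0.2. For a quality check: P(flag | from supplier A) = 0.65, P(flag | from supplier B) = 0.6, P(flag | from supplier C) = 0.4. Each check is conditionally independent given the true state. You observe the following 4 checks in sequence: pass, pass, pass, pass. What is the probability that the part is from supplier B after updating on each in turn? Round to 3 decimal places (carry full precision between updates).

0.347

After 'pass': normaliser = 0.35·0.2000 + 0.4·0.6000 + 0.6·0.2000; P(supplier A) ≈ 0.1628, P(supplier B) ≈ 0.5581, P(supplier C) ≈ 0.2791
After 'pass': normaliser = 0.35·0.1628 + 0.4·0.5581 + 0.6·0.2791; P(supplier A) ≈ 0.1273, P(supplier B) ≈ 0.4987, P(supplier C) ≈ 0.3740
After 'pass': normaliser = 0.35·0.1273 + 0.4·0.4987 + 0.6·0.3740; P(supplier A) ≈ 0.0951, P(supplier B) ≈ 0.4258, P(supplier C) ≈ 0.4791
After 'pass': normaliser = 0.35·0.0951 + 0.4·0.4258 + 0.6·0.4791; P(supplier A) ≈ 0.0678, P(supplier B) ≈ 0.3469, P(supplier C) ≈ 0.5853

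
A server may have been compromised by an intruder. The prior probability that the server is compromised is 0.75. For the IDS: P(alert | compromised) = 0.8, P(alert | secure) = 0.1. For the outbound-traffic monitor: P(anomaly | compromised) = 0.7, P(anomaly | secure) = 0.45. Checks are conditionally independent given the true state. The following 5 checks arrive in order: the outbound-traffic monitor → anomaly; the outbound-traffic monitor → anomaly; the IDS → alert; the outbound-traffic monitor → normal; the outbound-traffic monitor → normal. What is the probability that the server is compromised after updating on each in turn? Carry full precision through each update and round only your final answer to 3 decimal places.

After the outbound-traffic monitor='anomaly': P(compromised) = 0.7·0.7500 / (0.7·0.7500 + 0.45·0.2500) ≈ 0.8235
After the outbound-traffic monitor='anomaly': P(compromised) = 0.7·0.8235 / (0.7·0.8235 + 0.45·0.1765) ≈ 0.8789
After the IDS='alert': P(compromised) = 0.8·0.8789 / (0.8·0.8789 + 0.1·0.1211) ≈ 0.9831
After the outbound-traffic monitor='normal': P(compromised) = 0.3·0.9831 / (0.3·0.9831 + 0.55·0.0169) ≈ 0.9694
After the outbound-traffic monitor='normal': P(compromised) = 0.3·0.9694 / (0.3·0.9694 + 0.55·0.0306) ≈ 0.9453

0.945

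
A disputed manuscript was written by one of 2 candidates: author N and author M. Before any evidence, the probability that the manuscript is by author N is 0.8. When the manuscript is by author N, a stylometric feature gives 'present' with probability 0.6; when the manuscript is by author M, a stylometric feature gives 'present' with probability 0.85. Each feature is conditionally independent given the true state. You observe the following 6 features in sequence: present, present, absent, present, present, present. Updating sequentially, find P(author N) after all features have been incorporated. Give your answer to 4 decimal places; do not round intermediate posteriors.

After 'present': P(author N) = 0.6·0.8000 / (0.6·0.8000 + 0.85·0.2000) ≈ 0.7385
After 'present': P(author N) = 0.6·0.7385 / (0.6·0.7385 + 0.85·0.2615) ≈ 0.6659
After 'absent': P(author N) = 0.4·0.6659 / (0.4·0.6659 + 0.15·0.3341) ≈ 0.8416
After 'present': P(author N) = 0.6·0.8416 / (0.6·0.8416 + 0.85·0.1584) ≈ 0.7895
After 'present': P(author N) = 0.6·0.7895 / (0.6·0.7895 + 0.85·0.2105) ≈ 0.7259
After 'present': P(author N) = 0.6·0.7259 / (0.6·0.7259 + 0.85·0.2741) ≈ 0.6515

0.6515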